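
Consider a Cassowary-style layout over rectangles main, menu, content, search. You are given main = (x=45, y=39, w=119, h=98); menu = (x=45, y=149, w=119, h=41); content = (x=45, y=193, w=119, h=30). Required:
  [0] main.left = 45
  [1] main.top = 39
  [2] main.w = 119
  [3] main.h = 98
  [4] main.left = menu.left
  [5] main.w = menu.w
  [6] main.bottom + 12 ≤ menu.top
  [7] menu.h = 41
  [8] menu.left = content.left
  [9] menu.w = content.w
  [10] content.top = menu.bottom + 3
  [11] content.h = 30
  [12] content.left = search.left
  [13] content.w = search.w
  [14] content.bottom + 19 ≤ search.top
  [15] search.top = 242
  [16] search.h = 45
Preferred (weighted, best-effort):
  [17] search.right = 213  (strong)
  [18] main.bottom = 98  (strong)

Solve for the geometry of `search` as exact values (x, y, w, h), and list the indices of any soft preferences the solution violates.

search = (x=45, y=242, w=119, h=45)
violated soft preferences: 17, 18

1. search.x = 45  [content.left = search.left]
2. search.w = 119  [content.w = search.w]
3. search.y = 242  [search.top = 242]
4. search.h = 45  [search.h = 45]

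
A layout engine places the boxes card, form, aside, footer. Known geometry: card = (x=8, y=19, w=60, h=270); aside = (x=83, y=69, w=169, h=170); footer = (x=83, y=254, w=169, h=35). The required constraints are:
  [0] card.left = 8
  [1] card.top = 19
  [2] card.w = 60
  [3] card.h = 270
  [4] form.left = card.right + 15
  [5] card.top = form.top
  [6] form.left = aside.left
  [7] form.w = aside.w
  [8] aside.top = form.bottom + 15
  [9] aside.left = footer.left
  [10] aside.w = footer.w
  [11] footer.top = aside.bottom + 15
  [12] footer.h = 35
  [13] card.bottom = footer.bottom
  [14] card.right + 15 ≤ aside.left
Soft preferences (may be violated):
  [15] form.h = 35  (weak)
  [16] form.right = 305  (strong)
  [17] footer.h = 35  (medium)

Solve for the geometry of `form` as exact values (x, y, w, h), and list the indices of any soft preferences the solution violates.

form = (x=83, y=19, w=169, h=35)
violated soft preferences: 16

1. form.x = 83  [form.left = card.right + 15]
2. form.y = 19  [card.top = form.top]
3. form.w = 169  [form.w = aside.w]
4. form.h = 35  [aside.top = form.bottom + 15]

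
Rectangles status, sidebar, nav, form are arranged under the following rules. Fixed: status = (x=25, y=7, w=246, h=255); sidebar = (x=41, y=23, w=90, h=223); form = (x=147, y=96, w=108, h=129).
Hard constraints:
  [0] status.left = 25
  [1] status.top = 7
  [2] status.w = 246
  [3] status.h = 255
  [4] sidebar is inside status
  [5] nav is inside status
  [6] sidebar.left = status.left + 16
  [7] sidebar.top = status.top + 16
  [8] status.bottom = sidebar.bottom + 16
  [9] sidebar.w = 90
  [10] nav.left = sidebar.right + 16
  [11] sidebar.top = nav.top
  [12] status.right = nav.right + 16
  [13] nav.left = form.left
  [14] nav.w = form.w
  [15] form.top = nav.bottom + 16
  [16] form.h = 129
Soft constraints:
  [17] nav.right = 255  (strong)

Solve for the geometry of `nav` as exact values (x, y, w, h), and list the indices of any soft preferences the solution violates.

nav = (x=147, y=23, w=108, h=57)
violated soft preferences: none

1. nav.x = 147  [nav.left = sidebar.right + 16]
2. nav.y = 23  [sidebar.top = nav.top]
3. nav.w = 108  [status.right = nav.right + 16]
4. nav.h = 57  [form.top = nav.bottom + 16]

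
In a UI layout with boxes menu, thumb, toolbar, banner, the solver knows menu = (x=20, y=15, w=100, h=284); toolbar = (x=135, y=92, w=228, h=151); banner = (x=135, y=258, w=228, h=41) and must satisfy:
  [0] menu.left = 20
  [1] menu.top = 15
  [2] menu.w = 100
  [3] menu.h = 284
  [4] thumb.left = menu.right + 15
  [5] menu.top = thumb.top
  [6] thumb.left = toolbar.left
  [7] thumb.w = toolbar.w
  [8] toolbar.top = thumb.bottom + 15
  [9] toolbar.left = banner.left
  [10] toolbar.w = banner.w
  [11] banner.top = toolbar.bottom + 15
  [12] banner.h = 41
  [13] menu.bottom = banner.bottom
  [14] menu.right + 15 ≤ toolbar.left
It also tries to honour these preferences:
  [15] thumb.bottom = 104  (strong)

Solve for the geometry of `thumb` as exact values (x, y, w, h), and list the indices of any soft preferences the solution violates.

thumb = (x=135, y=15, w=228, h=62)
violated soft preferences: 15

1. thumb.x = 135  [thumb.left = menu.right + 15]
2. thumb.y = 15  [menu.top = thumb.top]
3. thumb.w = 228  [thumb.w = toolbar.w]
4. thumb.h = 62  [toolbar.top = thumb.bottom + 15]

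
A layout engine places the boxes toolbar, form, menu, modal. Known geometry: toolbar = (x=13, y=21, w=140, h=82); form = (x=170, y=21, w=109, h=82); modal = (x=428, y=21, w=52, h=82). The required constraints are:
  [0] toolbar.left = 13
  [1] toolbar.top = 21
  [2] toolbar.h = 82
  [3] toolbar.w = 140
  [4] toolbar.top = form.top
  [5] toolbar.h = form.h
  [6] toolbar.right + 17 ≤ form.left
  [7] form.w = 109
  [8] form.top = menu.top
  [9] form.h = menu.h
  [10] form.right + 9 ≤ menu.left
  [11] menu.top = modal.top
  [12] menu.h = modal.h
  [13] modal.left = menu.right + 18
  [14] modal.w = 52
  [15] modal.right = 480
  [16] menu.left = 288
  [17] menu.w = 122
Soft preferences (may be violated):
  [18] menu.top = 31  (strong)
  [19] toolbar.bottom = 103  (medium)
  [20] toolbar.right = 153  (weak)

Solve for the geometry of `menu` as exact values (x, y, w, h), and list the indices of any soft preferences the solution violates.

menu = (x=288, y=21, w=122, h=82)
violated soft preferences: 18

1. menu.y = 21  [form.top = menu.top]
2. menu.h = 82  [form.h = menu.h]
3. menu.x = 288  [menu.left = 288]
4. menu.w = 122  [menu.w = 122]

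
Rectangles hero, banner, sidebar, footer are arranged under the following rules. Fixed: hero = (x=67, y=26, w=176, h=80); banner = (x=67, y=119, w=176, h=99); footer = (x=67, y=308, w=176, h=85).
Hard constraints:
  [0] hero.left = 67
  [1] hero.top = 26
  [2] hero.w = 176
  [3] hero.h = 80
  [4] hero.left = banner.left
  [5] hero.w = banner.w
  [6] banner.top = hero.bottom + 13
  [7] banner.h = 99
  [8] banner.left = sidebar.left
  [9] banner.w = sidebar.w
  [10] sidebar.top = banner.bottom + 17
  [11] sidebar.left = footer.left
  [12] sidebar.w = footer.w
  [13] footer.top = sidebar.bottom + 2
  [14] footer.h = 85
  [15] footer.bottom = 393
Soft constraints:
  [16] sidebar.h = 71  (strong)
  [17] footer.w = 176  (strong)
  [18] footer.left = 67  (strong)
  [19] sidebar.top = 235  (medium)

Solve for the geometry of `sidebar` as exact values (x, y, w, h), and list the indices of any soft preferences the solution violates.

sidebar = (x=67, y=235, w=176, h=71)
violated soft preferences: none

1. sidebar.x = 67  [banner.left = sidebar.left]
2. sidebar.w = 176  [banner.w = sidebar.w]
3. sidebar.y = 235  [sidebar.top = banner.bottom + 17]
4. sidebar.h = 71  [footer.top = sidebar.bottom + 2]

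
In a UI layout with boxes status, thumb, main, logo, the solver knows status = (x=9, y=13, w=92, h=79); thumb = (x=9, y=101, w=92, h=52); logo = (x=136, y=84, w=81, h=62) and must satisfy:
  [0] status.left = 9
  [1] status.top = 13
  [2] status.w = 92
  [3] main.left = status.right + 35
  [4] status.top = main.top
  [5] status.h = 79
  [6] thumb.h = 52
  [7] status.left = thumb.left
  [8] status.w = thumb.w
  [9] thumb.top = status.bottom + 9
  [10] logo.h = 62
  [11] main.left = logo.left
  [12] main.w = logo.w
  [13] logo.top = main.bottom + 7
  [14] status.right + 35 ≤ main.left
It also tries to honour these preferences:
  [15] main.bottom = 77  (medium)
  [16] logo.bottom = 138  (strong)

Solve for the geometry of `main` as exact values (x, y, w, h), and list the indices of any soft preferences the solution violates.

1. main.x = 136  [main.left = status.right + 35]
2. main.y = 13  [status.top = main.top]
3. main.w = 81  [main.w = logo.w]
4. main.h = 64  [logo.top = main.bottom + 7]

main = (x=136, y=13, w=81, h=64)
violated soft preferences: 16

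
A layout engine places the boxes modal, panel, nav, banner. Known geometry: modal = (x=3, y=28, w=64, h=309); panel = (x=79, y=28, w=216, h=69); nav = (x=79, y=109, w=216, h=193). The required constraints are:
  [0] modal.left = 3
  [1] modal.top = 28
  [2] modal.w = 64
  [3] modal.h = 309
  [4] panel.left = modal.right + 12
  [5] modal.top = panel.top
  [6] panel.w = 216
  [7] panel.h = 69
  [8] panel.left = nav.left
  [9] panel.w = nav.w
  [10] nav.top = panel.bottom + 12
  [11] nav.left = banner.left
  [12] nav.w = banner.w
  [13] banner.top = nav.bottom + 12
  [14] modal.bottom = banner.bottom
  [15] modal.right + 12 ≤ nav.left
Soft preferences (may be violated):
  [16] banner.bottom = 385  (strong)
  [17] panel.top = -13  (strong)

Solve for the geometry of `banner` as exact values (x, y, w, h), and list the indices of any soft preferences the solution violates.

banner = (x=79, y=314, w=216, h=23)
violated soft preferences: 16, 17

1. banner.x = 79  [nav.left = banner.left]
2. banner.w = 216  [nav.w = banner.w]
3. banner.y = 314  [banner.top = nav.bottom + 12]
4. banner.h = 23  [modal.bottom = banner.bottom]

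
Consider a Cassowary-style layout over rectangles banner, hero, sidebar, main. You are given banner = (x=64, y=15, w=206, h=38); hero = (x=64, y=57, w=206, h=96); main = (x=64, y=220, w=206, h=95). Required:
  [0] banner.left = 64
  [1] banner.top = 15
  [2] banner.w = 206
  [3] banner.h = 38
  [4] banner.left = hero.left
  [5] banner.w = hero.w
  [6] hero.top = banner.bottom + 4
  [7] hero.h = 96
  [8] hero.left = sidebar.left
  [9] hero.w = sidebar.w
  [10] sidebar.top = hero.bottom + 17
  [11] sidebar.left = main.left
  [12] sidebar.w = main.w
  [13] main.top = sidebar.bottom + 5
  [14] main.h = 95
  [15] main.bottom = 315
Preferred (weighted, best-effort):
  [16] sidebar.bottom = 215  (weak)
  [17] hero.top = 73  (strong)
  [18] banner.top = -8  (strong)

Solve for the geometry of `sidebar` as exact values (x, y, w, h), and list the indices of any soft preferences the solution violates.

sidebar = (x=64, y=170, w=206, h=45)
violated soft preferences: 17, 18

1. sidebar.x = 64  [hero.left = sidebar.left]
2. sidebar.w = 206  [hero.w = sidebar.w]
3. sidebar.y = 170  [sidebar.top = hero.bottom + 17]
4. sidebar.h = 45  [main.top = sidebar.bottom + 5]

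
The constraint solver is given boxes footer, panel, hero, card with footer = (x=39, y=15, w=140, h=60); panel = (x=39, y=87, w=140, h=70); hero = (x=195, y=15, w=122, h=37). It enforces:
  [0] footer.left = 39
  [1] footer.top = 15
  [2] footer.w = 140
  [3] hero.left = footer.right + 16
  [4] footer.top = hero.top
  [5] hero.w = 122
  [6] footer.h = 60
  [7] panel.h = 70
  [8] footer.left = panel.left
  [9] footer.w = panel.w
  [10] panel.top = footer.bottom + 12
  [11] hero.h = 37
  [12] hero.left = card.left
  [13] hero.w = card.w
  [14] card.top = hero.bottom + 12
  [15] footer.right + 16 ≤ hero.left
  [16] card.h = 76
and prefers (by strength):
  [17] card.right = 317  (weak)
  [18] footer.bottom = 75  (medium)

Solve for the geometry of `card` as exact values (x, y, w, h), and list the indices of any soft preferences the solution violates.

1. card.x = 195  [hero.left = card.left]
2. card.w = 122  [hero.w = card.w]
3. card.y = 64  [card.top = hero.bottom + 12]
4. card.h = 76  [card.h = 76]

card = (x=195, y=64, w=122, h=76)
violated soft preferences: none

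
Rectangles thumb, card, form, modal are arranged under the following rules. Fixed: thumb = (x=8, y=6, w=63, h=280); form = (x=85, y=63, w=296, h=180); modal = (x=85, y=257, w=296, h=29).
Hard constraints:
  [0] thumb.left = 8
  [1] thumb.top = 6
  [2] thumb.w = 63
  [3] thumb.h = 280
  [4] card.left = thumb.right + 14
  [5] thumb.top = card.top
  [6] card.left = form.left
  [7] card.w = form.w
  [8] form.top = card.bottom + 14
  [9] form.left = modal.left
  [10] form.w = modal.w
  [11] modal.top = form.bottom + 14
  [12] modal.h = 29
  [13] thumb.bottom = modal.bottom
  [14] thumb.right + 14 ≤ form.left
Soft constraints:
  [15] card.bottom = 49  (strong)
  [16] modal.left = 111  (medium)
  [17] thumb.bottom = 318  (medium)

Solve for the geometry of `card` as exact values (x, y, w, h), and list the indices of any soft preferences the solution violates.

1. card.x = 85  [card.left = thumb.right + 14]
2. card.y = 6  [thumb.top = card.top]
3. card.w = 296  [card.w = form.w]
4. card.h = 43  [form.top = card.bottom + 14]

card = (x=85, y=6, w=296, h=43)
violated soft preferences: 16, 17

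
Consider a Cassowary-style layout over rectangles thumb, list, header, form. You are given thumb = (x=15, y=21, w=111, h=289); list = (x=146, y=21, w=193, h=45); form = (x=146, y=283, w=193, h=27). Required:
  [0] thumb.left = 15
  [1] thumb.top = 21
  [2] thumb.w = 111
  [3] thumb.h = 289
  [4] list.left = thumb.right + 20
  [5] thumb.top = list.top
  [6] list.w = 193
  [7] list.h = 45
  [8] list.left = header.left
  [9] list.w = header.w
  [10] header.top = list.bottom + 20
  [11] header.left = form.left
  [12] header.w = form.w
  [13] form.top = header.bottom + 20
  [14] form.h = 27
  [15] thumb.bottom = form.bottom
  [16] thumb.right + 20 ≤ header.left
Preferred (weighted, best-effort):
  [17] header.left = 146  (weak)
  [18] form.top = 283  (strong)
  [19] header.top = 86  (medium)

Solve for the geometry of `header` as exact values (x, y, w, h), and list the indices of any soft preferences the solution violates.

header = (x=146, y=86, w=193, h=177)
violated soft preferences: none

1. header.x = 146  [list.left = header.left]
2. header.w = 193  [list.w = header.w]
3. header.y = 86  [header.top = list.bottom + 20]
4. header.h = 177  [form.top = header.bottom + 20]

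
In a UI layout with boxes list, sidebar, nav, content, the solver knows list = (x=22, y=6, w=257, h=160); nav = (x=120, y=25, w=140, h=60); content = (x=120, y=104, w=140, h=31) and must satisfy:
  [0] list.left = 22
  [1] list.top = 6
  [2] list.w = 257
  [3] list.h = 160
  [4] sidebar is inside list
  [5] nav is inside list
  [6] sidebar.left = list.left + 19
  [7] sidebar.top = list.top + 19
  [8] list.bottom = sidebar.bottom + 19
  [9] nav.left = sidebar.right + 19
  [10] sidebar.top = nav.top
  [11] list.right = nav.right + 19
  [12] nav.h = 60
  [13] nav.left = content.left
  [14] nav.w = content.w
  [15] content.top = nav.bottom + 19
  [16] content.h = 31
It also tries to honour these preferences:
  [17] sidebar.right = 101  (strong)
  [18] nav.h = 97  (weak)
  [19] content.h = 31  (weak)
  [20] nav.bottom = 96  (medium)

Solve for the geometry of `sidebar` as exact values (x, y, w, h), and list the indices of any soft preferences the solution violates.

sidebar = (x=41, y=25, w=60, h=122)
violated soft preferences: 18, 20

1. sidebar.x = 41  [sidebar.left = list.left + 19]
2. sidebar.y = 25  [sidebar.top = list.top + 19]
3. sidebar.h = 122  [list.bottom = sidebar.bottom + 19]
4. sidebar.w = 60  [nav.left = sidebar.right + 19]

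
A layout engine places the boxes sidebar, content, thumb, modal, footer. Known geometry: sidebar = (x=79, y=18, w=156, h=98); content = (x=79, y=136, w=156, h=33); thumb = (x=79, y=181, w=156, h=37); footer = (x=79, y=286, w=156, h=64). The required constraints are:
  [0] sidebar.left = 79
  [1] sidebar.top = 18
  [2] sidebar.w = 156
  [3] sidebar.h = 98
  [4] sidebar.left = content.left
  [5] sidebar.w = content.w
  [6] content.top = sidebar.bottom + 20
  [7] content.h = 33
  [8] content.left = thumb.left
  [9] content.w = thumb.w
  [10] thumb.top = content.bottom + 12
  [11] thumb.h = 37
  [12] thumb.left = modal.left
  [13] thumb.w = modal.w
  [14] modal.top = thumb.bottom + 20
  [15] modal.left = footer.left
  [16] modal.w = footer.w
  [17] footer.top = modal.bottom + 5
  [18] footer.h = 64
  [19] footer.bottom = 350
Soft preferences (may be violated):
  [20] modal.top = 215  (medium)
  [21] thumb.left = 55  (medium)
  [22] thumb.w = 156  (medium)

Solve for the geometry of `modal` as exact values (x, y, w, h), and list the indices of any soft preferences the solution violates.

1. modal.x = 79  [thumb.left = modal.left]
2. modal.w = 156  [thumb.w = modal.w]
3. modal.y = 238  [modal.top = thumb.bottom + 20]
4. modal.h = 43  [footer.top = modal.bottom + 5]

modal = (x=79, y=238, w=156, h=43)
violated soft preferences: 20, 21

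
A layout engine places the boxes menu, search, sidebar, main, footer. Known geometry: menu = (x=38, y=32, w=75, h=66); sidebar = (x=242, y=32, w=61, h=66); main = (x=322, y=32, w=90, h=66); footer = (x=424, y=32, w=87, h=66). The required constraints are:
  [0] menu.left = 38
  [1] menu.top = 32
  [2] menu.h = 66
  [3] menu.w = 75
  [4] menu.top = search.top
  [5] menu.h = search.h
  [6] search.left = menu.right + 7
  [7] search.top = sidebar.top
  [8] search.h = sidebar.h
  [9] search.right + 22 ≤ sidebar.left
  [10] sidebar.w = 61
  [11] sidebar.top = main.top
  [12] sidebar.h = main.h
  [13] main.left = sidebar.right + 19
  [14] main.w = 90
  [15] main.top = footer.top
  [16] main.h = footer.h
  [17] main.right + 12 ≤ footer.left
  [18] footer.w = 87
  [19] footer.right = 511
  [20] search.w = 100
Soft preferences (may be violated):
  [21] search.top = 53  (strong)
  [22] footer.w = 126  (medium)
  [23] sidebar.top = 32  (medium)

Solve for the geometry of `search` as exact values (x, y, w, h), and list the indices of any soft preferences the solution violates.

1. search.y = 32  [menu.top = search.top]
2. search.h = 66  [menu.h = search.h]
3. search.x = 120  [search.left = menu.right + 7]
4. search.w = 100  [search.w = 100]

search = (x=120, y=32, w=100, h=66)
violated soft preferences: 21, 22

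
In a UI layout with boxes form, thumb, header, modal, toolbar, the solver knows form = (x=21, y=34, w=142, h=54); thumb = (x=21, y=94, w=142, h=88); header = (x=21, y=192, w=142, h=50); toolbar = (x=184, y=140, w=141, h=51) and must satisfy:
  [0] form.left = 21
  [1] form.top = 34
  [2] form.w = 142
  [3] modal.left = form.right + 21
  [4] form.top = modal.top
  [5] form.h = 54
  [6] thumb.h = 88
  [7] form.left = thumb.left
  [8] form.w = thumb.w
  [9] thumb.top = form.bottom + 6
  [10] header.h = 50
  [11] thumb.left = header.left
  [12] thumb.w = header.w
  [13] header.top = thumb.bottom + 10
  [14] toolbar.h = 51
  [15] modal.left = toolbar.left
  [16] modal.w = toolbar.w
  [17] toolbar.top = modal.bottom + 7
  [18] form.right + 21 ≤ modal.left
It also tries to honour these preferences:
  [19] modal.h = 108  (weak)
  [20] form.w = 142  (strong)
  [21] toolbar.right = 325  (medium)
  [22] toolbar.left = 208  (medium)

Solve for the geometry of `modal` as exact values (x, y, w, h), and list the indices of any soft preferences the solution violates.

1. modal.x = 184  [modal.left = form.right + 21]
2. modal.y = 34  [form.top = modal.top]
3. modal.w = 141  [modal.w = toolbar.w]
4. modal.h = 99  [toolbar.top = modal.bottom + 7]

modal = (x=184, y=34, w=141, h=99)
violated soft preferences: 19, 22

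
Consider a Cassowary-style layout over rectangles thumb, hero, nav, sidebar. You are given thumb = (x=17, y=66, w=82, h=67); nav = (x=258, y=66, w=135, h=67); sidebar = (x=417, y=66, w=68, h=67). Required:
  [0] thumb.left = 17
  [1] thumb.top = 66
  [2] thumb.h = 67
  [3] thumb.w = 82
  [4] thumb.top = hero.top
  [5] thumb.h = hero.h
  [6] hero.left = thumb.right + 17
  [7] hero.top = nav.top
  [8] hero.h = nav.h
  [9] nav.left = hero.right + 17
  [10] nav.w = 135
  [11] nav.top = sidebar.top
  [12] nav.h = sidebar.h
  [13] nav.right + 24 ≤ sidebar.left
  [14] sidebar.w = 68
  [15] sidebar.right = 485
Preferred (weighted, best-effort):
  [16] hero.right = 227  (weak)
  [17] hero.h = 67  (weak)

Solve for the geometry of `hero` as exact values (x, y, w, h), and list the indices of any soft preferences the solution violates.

hero = (x=116, y=66, w=125, h=67)
violated soft preferences: 16

1. hero.y = 66  [thumb.top = hero.top]
2. hero.h = 67  [thumb.h = hero.h]
3. hero.x = 116  [hero.left = thumb.right + 17]
4. hero.w = 125  [nav.left = hero.right + 17]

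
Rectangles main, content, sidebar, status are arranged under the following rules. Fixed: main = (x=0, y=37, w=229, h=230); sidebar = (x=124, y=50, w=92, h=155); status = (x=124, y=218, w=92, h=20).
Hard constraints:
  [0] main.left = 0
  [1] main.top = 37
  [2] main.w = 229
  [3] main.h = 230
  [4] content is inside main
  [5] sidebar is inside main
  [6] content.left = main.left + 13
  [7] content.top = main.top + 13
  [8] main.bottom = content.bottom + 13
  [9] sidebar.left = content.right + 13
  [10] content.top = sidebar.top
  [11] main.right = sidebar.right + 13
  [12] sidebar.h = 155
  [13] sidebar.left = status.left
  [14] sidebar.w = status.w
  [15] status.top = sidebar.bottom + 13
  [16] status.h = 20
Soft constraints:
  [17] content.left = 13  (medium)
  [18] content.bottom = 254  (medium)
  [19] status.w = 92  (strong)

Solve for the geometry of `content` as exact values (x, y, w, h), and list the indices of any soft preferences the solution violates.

content = (x=13, y=50, w=98, h=204)
violated soft preferences: none

1. content.x = 13  [content.left = main.left + 13]
2. content.y = 50  [content.top = main.top + 13]
3. content.h = 204  [main.bottom = content.bottom + 13]
4. content.w = 98  [sidebar.left = content.right + 13]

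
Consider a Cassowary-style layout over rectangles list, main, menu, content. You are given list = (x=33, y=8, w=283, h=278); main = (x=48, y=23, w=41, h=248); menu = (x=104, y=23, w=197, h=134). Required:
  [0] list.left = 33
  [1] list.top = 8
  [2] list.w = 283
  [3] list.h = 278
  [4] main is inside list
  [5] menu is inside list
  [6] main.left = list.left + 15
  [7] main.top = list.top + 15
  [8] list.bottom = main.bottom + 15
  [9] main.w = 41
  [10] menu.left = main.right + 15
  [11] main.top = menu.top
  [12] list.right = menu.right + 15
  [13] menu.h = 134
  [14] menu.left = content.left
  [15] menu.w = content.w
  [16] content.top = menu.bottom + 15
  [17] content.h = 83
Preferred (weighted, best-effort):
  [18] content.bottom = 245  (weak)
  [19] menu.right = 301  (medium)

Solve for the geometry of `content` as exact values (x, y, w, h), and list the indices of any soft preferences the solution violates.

1. content.x = 104  [menu.left = content.left]
2. content.w = 197  [menu.w = content.w]
3. content.y = 172  [content.top = menu.bottom + 15]
4. content.h = 83  [content.h = 83]

content = (x=104, y=172, w=197, h=83)
violated soft preferences: 18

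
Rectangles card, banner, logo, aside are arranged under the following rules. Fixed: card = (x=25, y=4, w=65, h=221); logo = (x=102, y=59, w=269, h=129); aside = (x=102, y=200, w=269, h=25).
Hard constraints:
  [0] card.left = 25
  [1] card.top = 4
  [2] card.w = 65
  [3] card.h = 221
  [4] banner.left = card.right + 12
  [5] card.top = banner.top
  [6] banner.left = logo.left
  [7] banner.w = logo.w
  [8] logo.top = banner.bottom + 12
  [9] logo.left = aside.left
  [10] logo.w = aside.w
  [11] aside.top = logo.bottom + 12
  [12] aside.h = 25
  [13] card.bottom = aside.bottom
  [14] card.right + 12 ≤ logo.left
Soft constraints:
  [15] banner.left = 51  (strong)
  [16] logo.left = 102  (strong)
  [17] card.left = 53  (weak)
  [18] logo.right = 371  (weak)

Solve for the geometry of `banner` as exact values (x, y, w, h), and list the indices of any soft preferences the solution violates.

1. banner.x = 102  [banner.left = card.right + 12]
2. banner.y = 4  [card.top = banner.top]
3. banner.w = 269  [banner.w = logo.w]
4. banner.h = 43  [logo.top = banner.bottom + 12]

banner = (x=102, y=4, w=269, h=43)
violated soft preferences: 15, 17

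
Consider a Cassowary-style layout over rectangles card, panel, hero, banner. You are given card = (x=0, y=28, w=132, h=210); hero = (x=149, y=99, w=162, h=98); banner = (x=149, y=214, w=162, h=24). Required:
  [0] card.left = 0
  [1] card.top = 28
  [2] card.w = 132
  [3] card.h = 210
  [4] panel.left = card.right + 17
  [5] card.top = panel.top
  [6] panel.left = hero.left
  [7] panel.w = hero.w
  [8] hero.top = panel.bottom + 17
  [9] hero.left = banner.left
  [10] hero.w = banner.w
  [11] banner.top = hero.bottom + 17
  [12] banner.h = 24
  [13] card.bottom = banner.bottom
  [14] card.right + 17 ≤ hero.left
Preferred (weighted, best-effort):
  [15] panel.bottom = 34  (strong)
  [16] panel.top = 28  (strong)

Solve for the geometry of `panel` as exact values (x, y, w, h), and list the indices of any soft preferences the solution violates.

1. panel.x = 149  [panel.left = card.right + 17]
2. panel.y = 28  [card.top = panel.top]
3. panel.w = 162  [panel.w = hero.w]
4. panel.h = 54  [hero.top = panel.bottom + 17]

panel = (x=149, y=28, w=162, h=54)
violated soft preferences: 15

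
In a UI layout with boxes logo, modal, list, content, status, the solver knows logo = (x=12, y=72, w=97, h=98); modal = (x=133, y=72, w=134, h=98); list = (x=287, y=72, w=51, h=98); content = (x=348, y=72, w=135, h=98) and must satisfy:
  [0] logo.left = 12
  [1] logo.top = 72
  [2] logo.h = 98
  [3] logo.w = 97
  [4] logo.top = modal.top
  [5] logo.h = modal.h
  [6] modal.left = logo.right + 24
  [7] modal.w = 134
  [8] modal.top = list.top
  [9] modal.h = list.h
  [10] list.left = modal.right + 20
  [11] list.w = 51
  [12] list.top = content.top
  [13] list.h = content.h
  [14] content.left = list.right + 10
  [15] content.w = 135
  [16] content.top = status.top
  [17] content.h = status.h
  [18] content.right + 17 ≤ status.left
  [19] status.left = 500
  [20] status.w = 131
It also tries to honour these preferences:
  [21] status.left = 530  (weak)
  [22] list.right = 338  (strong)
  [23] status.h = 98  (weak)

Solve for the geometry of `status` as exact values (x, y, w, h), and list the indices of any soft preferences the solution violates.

status = (x=500, y=72, w=131, h=98)
violated soft preferences: 21

1. status.y = 72  [content.top = status.top]
2. status.h = 98  [content.h = status.h]
3. status.x = 500  [status.left = 500]
4. status.w = 131  [status.w = 131]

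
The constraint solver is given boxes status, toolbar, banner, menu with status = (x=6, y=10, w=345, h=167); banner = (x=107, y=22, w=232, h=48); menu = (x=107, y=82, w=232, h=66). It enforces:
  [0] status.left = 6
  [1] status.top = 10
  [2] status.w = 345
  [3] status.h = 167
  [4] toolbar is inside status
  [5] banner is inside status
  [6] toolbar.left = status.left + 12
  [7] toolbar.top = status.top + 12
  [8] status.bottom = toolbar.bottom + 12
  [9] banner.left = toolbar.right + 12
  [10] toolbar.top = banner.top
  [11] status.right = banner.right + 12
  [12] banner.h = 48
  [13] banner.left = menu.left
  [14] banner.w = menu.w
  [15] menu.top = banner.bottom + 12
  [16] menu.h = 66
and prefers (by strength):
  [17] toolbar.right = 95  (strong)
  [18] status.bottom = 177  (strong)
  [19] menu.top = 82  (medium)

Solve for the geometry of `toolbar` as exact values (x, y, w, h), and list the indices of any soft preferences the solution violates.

1. toolbar.x = 18  [toolbar.left = status.left + 12]
2. toolbar.y = 22  [toolbar.top = status.top + 12]
3. toolbar.h = 143  [status.bottom = toolbar.bottom + 12]
4. toolbar.w = 77  [banner.left = toolbar.right + 12]

toolbar = (x=18, y=22, w=77, h=143)
violated soft preferences: none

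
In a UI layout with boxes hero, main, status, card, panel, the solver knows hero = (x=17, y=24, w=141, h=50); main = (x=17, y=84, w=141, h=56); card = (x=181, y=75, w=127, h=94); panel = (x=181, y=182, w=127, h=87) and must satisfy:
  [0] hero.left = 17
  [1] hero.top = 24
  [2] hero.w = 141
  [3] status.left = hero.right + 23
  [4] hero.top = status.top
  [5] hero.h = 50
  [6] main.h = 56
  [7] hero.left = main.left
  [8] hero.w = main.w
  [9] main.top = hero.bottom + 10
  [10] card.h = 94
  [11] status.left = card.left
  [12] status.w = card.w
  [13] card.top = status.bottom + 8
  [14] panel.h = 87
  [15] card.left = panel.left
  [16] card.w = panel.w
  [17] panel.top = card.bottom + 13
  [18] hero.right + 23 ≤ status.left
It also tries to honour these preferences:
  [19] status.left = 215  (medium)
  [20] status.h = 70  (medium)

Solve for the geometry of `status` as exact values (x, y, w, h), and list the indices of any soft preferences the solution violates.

1. status.x = 181  [status.left = hero.right + 23]
2. status.y = 24  [hero.top = status.top]
3. status.w = 127  [status.w = card.w]
4. status.h = 43  [card.top = status.bottom + 8]

status = (x=181, y=24, w=127, h=43)
violated soft preferences: 19, 20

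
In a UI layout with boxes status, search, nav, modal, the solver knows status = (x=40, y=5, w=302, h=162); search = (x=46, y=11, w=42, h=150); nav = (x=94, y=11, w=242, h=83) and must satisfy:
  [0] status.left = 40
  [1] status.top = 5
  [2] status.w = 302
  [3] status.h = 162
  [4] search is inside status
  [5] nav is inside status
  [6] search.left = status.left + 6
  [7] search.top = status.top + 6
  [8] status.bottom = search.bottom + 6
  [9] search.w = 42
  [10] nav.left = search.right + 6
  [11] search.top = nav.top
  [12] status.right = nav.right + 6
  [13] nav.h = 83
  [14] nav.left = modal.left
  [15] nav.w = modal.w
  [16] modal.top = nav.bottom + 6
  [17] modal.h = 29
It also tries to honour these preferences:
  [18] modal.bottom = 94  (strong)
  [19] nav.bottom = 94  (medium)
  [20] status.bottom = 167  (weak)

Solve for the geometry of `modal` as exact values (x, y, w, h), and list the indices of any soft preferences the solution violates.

1. modal.x = 94  [nav.left = modal.left]
2. modal.w = 242  [nav.w = modal.w]
3. modal.y = 100  [modal.top = nav.bottom + 6]
4. modal.h = 29  [modal.h = 29]

modal = (x=94, y=100, w=242, h=29)
violated soft preferences: 18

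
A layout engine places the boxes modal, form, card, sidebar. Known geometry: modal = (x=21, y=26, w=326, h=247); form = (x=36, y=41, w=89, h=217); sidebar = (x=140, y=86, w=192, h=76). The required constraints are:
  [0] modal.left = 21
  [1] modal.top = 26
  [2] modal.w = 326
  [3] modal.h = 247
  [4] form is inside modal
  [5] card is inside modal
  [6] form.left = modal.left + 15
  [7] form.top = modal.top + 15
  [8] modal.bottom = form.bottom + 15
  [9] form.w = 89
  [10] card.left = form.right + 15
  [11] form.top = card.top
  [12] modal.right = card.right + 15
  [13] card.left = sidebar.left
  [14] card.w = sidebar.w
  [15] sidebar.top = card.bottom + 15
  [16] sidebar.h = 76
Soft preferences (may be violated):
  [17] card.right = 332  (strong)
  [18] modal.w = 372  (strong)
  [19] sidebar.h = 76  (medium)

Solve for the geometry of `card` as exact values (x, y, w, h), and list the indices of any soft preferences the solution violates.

1. card.x = 140  [card.left = form.right + 15]
2. card.y = 41  [form.top = card.top]
3. card.w = 192  [modal.right = card.right + 15]
4. card.h = 30  [sidebar.top = card.bottom + 15]

card = (x=140, y=41, w=192, h=30)
violated soft preferences: 18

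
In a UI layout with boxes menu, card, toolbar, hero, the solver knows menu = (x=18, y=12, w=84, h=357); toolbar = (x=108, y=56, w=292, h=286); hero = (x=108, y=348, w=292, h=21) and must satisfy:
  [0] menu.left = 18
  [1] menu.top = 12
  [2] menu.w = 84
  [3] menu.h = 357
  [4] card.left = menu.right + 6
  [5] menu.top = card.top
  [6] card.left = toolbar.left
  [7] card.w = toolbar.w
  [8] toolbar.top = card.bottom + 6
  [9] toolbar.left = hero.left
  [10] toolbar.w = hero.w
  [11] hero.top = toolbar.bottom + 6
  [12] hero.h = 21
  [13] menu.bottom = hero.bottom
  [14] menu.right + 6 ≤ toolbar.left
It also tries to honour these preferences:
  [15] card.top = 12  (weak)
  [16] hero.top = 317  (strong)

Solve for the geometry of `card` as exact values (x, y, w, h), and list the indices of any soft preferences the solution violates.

1. card.x = 108  [card.left = menu.right + 6]
2. card.y = 12  [menu.top = card.top]
3. card.w = 292  [card.w = toolbar.w]
4. card.h = 38  [toolbar.top = card.bottom + 6]

card = (x=108, y=12, w=292, h=38)
violated soft preferences: 16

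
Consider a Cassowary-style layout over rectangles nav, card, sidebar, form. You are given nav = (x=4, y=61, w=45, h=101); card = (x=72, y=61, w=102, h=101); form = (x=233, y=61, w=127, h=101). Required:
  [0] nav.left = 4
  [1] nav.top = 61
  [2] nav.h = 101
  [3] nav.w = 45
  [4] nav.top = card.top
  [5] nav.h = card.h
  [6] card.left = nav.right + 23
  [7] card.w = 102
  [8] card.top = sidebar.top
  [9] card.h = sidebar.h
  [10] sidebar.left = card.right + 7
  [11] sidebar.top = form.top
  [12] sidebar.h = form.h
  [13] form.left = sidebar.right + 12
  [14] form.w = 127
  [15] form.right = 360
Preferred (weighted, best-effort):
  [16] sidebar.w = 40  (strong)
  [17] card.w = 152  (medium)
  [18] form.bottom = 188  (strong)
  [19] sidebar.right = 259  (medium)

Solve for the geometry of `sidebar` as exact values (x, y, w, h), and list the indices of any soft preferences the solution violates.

1. sidebar.y = 61  [card.top = sidebar.top]
2. sidebar.h = 101  [card.h = sidebar.h]
3. sidebar.x = 181  [sidebar.left = card.right + 7]
4. sidebar.w = 40  [form.left = sidebar.right + 12]

sidebar = (x=181, y=61, w=40, h=101)
violated soft preferences: 17, 18, 19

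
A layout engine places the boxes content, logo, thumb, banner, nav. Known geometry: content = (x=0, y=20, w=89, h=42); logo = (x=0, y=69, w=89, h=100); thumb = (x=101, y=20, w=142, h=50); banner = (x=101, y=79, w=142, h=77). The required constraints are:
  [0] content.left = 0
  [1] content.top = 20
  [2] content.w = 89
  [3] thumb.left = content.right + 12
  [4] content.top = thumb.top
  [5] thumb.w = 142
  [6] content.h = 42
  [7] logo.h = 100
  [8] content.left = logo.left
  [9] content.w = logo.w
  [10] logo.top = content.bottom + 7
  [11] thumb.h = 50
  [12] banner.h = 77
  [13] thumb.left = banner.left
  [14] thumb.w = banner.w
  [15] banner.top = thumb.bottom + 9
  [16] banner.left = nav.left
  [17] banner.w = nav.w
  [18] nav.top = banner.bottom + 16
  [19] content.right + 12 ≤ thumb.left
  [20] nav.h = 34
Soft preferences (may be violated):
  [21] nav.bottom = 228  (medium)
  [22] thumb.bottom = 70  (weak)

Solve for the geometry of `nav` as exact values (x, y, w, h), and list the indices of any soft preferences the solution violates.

1. nav.x = 101  [banner.left = nav.left]
2. nav.w = 142  [banner.w = nav.w]
3. nav.y = 172  [nav.top = banner.bottom + 16]
4. nav.h = 34  [nav.h = 34]

nav = (x=101, y=172, w=142, h=34)
violated soft preferences: 21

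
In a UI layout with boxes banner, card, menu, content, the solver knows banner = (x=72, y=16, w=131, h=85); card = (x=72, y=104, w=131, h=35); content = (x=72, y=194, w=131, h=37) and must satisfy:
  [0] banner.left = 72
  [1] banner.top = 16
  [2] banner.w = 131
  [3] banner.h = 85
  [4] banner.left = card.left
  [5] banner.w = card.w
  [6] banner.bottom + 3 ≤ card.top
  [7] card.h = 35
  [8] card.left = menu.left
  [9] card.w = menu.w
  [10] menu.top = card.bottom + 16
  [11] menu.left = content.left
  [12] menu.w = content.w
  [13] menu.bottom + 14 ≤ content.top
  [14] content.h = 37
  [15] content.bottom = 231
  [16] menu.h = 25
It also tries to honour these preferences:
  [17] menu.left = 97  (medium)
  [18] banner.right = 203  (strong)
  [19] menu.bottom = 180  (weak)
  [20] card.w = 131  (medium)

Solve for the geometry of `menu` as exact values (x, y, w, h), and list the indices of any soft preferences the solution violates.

menu = (x=72, y=155, w=131, h=25)
violated soft preferences: 17

1. menu.x = 72  [card.left = menu.left]
2. menu.w = 131  [card.w = menu.w]
3. menu.y = 155  [menu.top = card.bottom + 16]
4. menu.h = 25  [menu.h = 25]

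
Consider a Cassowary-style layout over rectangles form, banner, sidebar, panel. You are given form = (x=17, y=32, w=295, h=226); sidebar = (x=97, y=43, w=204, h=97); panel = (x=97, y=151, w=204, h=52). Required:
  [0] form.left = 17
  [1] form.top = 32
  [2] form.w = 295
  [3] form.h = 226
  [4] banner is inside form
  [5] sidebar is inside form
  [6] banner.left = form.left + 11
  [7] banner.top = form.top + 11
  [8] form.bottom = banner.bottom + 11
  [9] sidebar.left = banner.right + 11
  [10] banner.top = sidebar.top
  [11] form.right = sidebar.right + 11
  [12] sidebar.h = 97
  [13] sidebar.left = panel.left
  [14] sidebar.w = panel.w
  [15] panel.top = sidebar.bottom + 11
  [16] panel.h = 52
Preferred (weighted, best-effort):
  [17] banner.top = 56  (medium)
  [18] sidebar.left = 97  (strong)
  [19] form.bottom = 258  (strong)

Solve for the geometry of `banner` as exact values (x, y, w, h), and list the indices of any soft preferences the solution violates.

banner = (x=28, y=43, w=58, h=204)
violated soft preferences: 17

1. banner.x = 28  [banner.left = form.left + 11]
2. banner.y = 43  [banner.top = form.top + 11]
3. banner.h = 204  [form.bottom = banner.bottom + 11]
4. banner.w = 58  [sidebar.left = banner.right + 11]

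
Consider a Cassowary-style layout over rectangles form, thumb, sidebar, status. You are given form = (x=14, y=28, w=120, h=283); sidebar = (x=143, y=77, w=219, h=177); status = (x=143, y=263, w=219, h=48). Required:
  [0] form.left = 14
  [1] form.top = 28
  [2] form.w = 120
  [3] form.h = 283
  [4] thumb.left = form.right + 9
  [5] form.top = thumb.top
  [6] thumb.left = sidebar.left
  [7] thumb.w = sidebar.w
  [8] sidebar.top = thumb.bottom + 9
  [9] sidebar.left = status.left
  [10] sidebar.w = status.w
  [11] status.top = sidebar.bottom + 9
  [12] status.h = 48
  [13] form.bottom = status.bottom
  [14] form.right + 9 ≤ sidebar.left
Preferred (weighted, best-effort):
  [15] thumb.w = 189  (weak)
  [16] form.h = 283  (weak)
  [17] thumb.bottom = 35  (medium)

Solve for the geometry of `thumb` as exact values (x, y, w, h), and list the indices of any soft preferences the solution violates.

1. thumb.x = 143  [thumb.left = form.right + 9]
2. thumb.y = 28  [form.top = thumb.top]
3. thumb.w = 219  [thumb.w = sidebar.w]
4. thumb.h = 40  [sidebar.top = thumb.bottom + 9]

thumb = (x=143, y=28, w=219, h=40)
violated soft preferences: 15, 17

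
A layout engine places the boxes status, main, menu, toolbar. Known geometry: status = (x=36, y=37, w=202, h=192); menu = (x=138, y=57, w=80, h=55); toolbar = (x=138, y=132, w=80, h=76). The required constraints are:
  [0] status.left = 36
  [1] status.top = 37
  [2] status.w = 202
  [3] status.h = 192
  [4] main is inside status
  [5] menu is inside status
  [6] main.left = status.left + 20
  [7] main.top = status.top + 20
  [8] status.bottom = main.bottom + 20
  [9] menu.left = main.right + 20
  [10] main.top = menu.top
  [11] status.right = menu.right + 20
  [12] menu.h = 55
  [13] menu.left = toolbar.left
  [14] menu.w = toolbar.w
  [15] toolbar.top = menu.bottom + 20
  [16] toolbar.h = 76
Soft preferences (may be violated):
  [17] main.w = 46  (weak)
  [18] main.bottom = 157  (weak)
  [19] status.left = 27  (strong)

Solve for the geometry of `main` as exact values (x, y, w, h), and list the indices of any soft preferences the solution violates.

1. main.x = 56  [main.left = status.left + 20]
2. main.y = 57  [main.top = status.top + 20]
3. main.h = 152  [status.bottom = main.bottom + 20]
4. main.w = 62  [menu.left = main.right + 20]

main = (x=56, y=57, w=62, h=152)
violated soft preferences: 17, 18, 19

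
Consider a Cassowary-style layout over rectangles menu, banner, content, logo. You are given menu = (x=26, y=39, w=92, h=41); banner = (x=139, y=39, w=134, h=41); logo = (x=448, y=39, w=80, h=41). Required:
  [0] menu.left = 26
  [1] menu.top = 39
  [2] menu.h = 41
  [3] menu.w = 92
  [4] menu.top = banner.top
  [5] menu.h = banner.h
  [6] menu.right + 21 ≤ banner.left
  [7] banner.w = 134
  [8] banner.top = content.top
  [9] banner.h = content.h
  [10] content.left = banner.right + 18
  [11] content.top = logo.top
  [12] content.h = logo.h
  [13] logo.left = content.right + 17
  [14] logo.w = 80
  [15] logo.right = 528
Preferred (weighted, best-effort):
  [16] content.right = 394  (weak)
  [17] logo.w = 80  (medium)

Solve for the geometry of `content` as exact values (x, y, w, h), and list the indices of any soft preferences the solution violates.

1. content.y = 39  [banner.top = content.top]
2. content.h = 41  [banner.h = content.h]
3. content.x = 291  [content.left = banner.right + 18]
4. content.w = 140  [logo.left = content.right + 17]

content = (x=291, y=39, w=140, h=41)
violated soft preferences: 16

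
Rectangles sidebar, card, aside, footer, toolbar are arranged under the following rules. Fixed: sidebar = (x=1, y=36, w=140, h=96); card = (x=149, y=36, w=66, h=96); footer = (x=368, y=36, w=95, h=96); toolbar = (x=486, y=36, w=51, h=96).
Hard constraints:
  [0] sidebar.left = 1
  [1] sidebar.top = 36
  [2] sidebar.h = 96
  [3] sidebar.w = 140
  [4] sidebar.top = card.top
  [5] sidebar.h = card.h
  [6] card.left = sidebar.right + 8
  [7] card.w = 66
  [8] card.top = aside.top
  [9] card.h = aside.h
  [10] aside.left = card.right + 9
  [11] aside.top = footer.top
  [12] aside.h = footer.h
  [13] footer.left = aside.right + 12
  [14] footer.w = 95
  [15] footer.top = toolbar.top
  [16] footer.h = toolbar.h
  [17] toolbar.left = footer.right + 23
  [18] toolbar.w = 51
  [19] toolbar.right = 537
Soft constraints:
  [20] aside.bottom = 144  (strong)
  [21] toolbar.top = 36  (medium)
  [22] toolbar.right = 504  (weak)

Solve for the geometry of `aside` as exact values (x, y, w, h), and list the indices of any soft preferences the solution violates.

1. aside.y = 36  [card.top = aside.top]
2. aside.h = 96  [card.h = aside.h]
3. aside.x = 224  [aside.left = card.right + 9]
4. aside.w = 132  [footer.left = aside.right + 12]

aside = (x=224, y=36, w=132, h=96)
violated soft preferences: 20, 22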